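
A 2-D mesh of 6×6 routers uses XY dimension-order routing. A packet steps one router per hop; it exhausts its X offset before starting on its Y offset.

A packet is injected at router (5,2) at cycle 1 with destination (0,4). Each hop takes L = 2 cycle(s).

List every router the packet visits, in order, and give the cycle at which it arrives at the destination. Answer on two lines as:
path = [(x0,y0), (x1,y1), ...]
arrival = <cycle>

path = [(5,2), (4,2), (3,2), (2,2), (1,2), (0,2), (0,3), (0,4)]
arrival = 15

  0. router=(5,2) cycle=1 (inject)
  1. router=(4,2) cycle=3 dir=W
  2. router=(3,2) cycle=5 dir=W
  3. router=(2,2) cycle=7 dir=W
  4. router=(1,2) cycle=9 dir=W
  5. router=(0,2) cycle=11 dir=W
  6. router=(0,3) cycle=13 dir=N
  7. router=(0,4) cycle=15 dir=N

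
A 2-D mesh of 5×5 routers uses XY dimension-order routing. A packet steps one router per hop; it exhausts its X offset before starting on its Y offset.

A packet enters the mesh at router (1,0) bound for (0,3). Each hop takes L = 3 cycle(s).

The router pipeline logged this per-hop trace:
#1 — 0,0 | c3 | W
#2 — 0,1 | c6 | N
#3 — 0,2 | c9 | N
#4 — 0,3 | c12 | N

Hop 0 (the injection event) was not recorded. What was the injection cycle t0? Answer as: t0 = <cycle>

At hop 1 the cycle is 3; in general cyc_k = t0 + kL.
t0 = cyc[1] − L = 3 − 3 = 0.

t0 = 0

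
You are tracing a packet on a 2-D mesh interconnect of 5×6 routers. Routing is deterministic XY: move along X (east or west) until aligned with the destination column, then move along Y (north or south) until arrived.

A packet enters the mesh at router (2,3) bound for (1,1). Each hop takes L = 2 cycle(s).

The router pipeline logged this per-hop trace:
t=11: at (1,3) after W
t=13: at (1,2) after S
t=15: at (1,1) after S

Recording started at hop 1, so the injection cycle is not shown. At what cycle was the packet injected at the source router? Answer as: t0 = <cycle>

The first recorded entry is hop 1 at cycle 11.
Therefore t0 = 11 − L = 9.

t0 = 9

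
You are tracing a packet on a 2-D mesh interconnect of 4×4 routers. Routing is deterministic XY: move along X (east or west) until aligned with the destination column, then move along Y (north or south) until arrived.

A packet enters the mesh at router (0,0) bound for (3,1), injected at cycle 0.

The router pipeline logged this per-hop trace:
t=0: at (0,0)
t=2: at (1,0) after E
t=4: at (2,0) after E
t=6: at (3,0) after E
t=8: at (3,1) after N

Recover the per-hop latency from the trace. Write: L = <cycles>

L = 2

From hop 0 (0) to hop 1 (2): +2 cycles.
That increment is L by definition: L = 2.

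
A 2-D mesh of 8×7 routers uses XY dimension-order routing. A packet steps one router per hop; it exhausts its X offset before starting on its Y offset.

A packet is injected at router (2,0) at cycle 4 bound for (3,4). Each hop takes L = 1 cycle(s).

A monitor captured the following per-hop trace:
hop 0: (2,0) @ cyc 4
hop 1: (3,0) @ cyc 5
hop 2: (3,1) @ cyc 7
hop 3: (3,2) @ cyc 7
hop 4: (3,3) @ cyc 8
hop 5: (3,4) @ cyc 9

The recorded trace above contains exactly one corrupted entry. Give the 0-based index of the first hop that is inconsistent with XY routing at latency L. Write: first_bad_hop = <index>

hop 1: step (+1,+0), +1 cyc — ok
hop 2: step (+0,+1), +2 cyc — BAD: Δcyc=2≠L

first_bad_hop = 2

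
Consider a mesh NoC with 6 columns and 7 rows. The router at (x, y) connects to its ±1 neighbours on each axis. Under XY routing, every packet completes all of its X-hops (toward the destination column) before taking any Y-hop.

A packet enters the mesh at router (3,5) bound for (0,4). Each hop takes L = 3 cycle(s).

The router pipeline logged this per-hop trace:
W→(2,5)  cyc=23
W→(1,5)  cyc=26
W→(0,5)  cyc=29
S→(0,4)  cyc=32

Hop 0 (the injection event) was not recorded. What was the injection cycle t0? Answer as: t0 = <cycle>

cyc[1] = 23 and cyc[k] = t0 + k·L for every k.
Therefore t0 = 23 − L = 20.

t0 = 20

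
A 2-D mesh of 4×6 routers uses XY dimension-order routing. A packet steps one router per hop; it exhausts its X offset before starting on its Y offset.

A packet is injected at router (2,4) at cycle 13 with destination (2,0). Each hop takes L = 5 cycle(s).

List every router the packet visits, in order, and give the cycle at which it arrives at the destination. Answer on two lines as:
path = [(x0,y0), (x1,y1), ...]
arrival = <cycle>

[0] x=2 y=4 t=13
[1] x=2 y=3 t=18 →S
[2] x=2 y=2 t=23 →S
[3] x=2 y=1 t=28 →S
[4] x=2 y=0 t=33 →S

path = [(2,4), (2,3), (2,2), (2,1), (2,0)]
arrival = 33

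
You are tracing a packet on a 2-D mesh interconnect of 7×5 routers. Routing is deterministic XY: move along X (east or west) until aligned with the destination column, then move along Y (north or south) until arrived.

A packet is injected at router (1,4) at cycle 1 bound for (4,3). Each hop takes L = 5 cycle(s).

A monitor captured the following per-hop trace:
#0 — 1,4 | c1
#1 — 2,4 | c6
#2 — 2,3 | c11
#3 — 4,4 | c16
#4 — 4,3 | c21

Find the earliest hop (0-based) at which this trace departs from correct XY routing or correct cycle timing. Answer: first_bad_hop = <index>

first_bad_hop = 2

check 1→ d=(1,0) cyc+5: ok
check 2→ d=(0,-1) cyc+5: BAD: Y-move but x=2≠4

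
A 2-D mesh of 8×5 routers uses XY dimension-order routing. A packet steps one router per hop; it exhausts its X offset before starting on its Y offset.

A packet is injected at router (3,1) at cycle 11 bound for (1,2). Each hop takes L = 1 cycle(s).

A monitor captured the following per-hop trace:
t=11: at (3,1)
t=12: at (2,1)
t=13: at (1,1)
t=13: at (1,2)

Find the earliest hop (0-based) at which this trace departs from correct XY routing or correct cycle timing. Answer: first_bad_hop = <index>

first_bad_hop = 3

[1] (-1,+0) / 1c ⇒ ok
[2] (-1,+0) / 1c ⇒ ok
[3] (+0,+1) / 0c ⇒ BAD: Δcyc=0≠L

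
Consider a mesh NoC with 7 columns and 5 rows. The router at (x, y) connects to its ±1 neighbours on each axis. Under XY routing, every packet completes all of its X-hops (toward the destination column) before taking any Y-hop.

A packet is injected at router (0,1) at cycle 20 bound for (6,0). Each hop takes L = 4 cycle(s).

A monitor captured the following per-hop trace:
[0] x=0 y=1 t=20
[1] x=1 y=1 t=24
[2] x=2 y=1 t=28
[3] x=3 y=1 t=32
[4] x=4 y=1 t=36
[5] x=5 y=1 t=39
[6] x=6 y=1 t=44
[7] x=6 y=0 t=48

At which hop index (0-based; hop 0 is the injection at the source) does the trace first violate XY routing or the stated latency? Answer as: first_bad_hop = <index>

check 1→ d=(1,0) cyc+4: ok
check 2→ d=(1,0) cyc+4: ok
check 3→ d=(1,0) cyc+4: ok
check 4→ d=(1,0) cyc+4: ok
check 5→ d=(1,0) cyc+3: BAD: Δcyc=3≠L

first_bad_hop = 5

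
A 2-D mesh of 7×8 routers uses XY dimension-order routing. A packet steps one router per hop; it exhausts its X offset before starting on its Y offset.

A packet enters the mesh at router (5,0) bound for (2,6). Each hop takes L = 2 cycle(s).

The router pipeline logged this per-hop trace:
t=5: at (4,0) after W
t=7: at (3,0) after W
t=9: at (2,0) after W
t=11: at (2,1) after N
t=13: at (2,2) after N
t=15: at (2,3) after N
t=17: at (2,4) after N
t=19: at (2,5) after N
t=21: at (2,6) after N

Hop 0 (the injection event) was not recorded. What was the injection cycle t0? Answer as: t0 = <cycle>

t0 = 3

The first recorded entry is hop 1 at cycle 5.
So t0 = 5 − 1·2 = 3.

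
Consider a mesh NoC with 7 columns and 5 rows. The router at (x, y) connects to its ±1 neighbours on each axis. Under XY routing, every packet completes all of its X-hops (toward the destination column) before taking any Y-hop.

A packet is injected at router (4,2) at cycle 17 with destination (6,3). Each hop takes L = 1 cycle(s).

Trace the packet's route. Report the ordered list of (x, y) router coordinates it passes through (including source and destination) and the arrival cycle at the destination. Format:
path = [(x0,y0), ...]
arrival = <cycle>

#0 — 4,2 | c17
#1 — 5,2 | c18 | E
#2 — 6,2 | c19 | E
#3 — 6,3 | c20 | N

path = [(4,2), (5,2), (6,2), (6,3)]
arrival = 20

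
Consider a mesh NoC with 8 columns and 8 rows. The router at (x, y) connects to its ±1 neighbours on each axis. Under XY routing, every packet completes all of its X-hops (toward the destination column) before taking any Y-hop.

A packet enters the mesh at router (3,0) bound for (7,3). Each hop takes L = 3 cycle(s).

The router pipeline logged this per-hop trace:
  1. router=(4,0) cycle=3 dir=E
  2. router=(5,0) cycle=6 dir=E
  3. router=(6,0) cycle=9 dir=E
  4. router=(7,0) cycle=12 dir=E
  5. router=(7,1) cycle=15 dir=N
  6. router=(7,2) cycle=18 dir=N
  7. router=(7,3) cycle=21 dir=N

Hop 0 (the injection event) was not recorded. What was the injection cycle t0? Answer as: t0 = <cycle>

Hop 1 reached at cycle 3; hop k is at t0 + k·L.
Subtract one hop: t0 = 3 − 3 = 0.

t0 = 0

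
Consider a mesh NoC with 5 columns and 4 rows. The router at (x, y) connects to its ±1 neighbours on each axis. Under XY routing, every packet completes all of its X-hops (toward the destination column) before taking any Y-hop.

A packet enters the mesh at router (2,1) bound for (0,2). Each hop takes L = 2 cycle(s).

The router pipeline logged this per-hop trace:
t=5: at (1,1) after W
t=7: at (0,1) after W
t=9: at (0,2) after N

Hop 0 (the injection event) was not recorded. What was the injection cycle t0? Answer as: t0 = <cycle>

t0 = 3

cyc[1] = 5 and cyc[k] = t0 + k·L for every k.
t0 = cyc[1] − L = 5 − 2 = 3.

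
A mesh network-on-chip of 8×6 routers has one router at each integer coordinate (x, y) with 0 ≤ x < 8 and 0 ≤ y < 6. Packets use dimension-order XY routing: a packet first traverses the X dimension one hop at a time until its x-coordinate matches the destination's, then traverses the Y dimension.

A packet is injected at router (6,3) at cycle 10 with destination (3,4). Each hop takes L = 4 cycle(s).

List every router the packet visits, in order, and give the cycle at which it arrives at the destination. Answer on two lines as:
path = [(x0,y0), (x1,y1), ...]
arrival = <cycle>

path = [(6,3), (5,3), (4,3), (3,3), (3,4)]
arrival = 26

[0] x=6 y=3 t=10
[1] x=5 y=3 t=14 →W
[2] x=4 y=3 t=18 →W
[3] x=3 y=3 t=22 →W
[4] x=3 y=4 t=26 →N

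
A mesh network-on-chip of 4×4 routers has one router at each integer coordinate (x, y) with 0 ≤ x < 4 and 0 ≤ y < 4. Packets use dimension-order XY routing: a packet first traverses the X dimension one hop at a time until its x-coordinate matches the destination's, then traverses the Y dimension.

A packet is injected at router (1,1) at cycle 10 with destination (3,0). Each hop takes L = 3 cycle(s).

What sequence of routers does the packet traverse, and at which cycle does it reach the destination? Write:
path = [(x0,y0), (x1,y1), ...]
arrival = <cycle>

path = [(1,1), (2,1), (3,1), (3,0)]
arrival = 19

  0. router=(1,1) cycle=10 (inject)
  1. router=(2,1) cycle=13 dir=E
  2. router=(3,1) cycle=16 dir=E
  3. router=(3,0) cycle=19 dir=S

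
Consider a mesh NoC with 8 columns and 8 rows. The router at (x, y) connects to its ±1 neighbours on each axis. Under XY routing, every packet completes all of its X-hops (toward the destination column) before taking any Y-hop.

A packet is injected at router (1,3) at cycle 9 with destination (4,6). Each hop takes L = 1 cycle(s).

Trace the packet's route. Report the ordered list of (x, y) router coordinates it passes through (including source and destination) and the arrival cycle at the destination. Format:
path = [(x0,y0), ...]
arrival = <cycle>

path = [(1,3), (2,3), (3,3), (4,3), (4,4), (4,5), (4,6)]
arrival = 15

[0] x=1 y=3 t=9
[1] x=2 y=3 t=10 →E
[2] x=3 y=3 t=11 →E
[3] x=4 y=3 t=12 →E
[4] x=4 y=4 t=13 →N
[5] x=4 y=5 t=14 →N
[6] x=4 y=6 t=15 →N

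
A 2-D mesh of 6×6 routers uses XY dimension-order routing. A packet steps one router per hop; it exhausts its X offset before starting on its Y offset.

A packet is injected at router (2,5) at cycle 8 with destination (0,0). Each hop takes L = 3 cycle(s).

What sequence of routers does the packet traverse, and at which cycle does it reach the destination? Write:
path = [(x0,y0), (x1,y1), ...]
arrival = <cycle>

hop 0: (2,5) @ cyc 8
hop 1: (1,5) @ cyc 11  [W]
hop 2: (0,5) @ cyc 14  [W]
hop 3: (0,4) @ cyc 17  [S]
hop 4: (0,3) @ cyc 20  [S]
hop 5: (0,2) @ cyc 23  [S]
hop 6: (0,1) @ cyc 26  [S]
hop 7: (0,0) @ cyc 29  [S]

path = [(2,5), (1,5), (0,5), (0,4), (0,3), (0,2), (0,1), (0,0)]
arrival = 29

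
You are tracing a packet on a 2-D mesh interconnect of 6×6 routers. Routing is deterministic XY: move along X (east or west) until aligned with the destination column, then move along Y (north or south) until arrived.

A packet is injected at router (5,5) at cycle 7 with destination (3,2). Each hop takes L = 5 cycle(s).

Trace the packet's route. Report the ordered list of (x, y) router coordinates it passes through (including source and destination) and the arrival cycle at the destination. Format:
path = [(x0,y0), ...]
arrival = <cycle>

hop 0: (5,5) @ cyc 7
hop 1: (4,5) @ cyc 12  [W]
hop 2: (3,5) @ cyc 17  [W]
hop 3: (3,4) @ cyc 22  [S]
hop 4: (3,3) @ cyc 27  [S]
hop 5: (3,2) @ cyc 32  [S]

path = [(5,5), (4,5), (3,5), (3,4), (3,3), (3,2)]
arrival = 32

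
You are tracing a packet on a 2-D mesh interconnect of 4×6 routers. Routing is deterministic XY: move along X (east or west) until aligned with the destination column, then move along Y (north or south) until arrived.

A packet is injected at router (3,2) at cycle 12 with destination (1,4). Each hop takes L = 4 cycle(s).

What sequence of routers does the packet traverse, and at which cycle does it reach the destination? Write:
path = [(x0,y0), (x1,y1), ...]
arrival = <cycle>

path = [(3,2), (2,2), (1,2), (1,3), (1,4)]
arrival = 28

src (3,2)  cyc=12
W→(2,2)  cyc=16
W→(1,2)  cyc=20
N→(1,3)  cyc=24
N→(1,4)  cyc=28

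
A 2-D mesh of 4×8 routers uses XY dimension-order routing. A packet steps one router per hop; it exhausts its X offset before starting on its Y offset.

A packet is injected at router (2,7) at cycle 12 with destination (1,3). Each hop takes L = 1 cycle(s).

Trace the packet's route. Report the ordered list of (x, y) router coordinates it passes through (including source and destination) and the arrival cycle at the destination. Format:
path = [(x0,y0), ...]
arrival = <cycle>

path = [(2,7), (1,7), (1,6), (1,5), (1,4), (1,3)]
arrival = 17

hop 0: (2,7) @ cyc 12
hop 1: (1,7) @ cyc 13  [W]
hop 2: (1,6) @ cyc 14  [S]
hop 3: (1,5) @ cyc 15  [S]
hop 4: (1,4) @ cyc 16  [S]
hop 5: (1,3) @ cyc 17  [S]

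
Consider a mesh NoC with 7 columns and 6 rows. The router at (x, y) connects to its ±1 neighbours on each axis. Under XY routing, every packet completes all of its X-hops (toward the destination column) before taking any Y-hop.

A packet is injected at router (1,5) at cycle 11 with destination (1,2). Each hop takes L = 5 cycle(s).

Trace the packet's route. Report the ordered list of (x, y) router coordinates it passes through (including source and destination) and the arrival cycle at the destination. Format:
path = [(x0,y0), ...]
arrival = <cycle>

#0 — 1,5 | c11
#1 — 1,4 | c16 | S
#2 — 1,3 | c21 | S
#3 — 1,2 | c26 | S

path = [(1,5), (1,4), (1,3), (1,2)]
arrival = 26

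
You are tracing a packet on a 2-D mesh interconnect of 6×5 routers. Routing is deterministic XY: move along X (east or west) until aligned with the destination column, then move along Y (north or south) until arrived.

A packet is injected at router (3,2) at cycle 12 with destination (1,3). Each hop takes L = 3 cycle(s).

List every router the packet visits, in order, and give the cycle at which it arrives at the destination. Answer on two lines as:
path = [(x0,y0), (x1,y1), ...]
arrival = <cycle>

[0] x=3 y=2 t=12
[1] x=2 y=2 t=15 →W
[2] x=1 y=2 t=18 →W
[3] x=1 y=3 t=21 →N

path = [(3,2), (2,2), (1,2), (1,3)]
arrival = 21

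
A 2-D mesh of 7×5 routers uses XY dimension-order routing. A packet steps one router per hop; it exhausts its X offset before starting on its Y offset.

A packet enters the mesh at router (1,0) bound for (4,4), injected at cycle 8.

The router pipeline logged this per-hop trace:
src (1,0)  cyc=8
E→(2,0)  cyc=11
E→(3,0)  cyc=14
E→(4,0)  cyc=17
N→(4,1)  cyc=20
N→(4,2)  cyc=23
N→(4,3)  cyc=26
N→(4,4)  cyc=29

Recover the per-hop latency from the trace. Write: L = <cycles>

cyc[1] − cyc[0] = 11 − 8 = 3.
One hop costs L cycles, so L = 3.

L = 3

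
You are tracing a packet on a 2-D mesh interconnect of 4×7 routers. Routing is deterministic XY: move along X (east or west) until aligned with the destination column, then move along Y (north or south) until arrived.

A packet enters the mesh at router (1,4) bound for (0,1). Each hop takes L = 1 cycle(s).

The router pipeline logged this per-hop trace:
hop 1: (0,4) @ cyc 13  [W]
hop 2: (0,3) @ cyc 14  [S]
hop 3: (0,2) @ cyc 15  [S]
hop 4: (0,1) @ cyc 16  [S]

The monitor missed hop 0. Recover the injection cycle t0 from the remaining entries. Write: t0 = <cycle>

t0 = 12

cyc[1] = 13 and cyc[k] = t0 + k·L for every k.
Therefore t0 = 13 − L = 12.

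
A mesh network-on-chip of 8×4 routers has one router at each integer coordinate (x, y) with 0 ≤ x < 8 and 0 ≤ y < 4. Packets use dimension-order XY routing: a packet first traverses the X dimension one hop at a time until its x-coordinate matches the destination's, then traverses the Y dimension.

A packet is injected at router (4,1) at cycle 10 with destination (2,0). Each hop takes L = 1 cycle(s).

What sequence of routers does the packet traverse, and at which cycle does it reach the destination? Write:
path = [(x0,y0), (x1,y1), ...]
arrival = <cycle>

path = [(4,1), (3,1), (2,1), (2,0)]
arrival = 13

#0 — 4,1 | c10
#1 — 3,1 | c11 | W
#2 — 2,1 | c12 | W
#3 — 2,0 | c13 | S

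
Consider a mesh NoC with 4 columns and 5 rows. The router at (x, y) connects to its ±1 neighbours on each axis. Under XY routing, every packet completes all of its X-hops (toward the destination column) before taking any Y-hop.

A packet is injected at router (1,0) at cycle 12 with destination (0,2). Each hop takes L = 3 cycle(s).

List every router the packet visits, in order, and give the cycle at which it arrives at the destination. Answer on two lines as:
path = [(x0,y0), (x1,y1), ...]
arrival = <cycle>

t=12: at (1,0)
t=15: at (0,0) after W
t=18: at (0,1) after N
t=21: at (0,2) after N

path = [(1,0), (0,0), (0,1), (0,2)]
arrival = 21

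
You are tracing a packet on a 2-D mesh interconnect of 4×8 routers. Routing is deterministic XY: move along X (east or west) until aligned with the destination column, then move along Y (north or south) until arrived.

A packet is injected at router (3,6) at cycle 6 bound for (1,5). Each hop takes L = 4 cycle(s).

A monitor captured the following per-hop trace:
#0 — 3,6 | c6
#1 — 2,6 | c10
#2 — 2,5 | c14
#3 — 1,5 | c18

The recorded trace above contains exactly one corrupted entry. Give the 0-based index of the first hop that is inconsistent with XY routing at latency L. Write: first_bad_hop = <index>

first_bad_hop = 2

[1] (-1,+0) / 4c ⇒ ok
[2] (+0,-1) / 4c ⇒ BAD: Y-move but x=2≠1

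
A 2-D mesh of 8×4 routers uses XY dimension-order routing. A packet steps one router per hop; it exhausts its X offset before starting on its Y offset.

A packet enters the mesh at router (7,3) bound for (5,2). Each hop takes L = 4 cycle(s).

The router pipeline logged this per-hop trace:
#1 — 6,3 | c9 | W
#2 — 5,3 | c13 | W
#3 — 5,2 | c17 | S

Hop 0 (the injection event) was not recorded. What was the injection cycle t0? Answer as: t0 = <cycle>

t0 = 5

Hop 1 reached at cycle 9; hop k is at t0 + k·L.
t0 = cyc[1] − L = 9 − 4 = 5.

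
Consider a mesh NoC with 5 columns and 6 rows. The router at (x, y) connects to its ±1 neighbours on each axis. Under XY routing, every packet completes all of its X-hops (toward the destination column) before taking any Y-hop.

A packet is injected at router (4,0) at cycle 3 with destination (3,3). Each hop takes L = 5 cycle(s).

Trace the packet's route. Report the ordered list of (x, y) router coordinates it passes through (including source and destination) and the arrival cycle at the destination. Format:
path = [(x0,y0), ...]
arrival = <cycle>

src (4,0)  cyc=3
W→(3,0)  cyc=8
N→(3,1)  cyc=13
N→(3,2)  cyc=18
N→(3,3)  cyc=23

path = [(4,0), (3,0), (3,1), (3,2), (3,3)]
arrival = 23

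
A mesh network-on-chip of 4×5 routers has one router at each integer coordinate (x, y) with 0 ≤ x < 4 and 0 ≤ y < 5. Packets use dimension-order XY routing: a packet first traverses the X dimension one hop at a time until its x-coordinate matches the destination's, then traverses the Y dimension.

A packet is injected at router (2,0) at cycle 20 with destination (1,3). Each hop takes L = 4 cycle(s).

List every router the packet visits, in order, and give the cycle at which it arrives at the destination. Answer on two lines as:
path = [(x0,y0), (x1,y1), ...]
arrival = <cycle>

#0 — 2,0 | c20
#1 — 1,0 | c24 | W
#2 — 1,1 | c28 | N
#3 — 1,2 | c32 | N
#4 — 1,3 | c36 | N

path = [(2,0), (1,0), (1,1), (1,2), (1,3)]
arrival = 36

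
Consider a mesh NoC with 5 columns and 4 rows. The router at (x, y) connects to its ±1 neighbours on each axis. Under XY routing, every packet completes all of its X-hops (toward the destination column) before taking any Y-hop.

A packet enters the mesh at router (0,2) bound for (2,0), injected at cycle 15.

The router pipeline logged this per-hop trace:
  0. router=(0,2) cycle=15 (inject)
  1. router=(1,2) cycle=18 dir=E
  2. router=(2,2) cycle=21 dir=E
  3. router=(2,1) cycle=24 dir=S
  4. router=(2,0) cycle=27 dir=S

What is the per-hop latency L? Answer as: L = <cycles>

L = 3

From hop 0 (15) to hop 1 (18): +3 cycles.
That increment is L by definition: L = 3.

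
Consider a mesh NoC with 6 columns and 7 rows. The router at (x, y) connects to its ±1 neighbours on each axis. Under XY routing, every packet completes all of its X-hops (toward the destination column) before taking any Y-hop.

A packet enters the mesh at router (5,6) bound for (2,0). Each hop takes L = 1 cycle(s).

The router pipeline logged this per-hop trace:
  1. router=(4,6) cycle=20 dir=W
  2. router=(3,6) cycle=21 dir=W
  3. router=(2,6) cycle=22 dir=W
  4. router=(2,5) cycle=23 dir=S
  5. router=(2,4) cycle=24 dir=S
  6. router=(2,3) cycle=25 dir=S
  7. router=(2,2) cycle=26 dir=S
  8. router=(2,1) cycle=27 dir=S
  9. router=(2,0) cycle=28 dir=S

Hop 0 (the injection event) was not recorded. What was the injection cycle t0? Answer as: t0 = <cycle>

t0 = 19

The first recorded entry is hop 1 at cycle 20.
So t0 = 20 − 1·1 = 19.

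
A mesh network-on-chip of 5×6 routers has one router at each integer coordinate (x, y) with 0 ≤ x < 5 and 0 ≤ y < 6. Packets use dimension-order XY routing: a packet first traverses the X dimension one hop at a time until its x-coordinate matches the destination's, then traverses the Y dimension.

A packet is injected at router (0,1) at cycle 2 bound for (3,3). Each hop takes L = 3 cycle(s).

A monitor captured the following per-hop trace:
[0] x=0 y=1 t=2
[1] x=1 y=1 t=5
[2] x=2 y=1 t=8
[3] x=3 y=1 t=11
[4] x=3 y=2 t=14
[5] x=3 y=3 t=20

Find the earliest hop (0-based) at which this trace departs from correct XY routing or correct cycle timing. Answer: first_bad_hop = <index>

[1] (+1,+0) / 3c ⇒ ok
[2] (+1,+0) / 3c ⇒ ok
[3] (+1,+0) / 3c ⇒ ok
[4] (+0,+1) / 3c ⇒ ok
[5] (+0,+1) / 6c ⇒ BAD: Δcyc=6≠L

first_bad_hop = 5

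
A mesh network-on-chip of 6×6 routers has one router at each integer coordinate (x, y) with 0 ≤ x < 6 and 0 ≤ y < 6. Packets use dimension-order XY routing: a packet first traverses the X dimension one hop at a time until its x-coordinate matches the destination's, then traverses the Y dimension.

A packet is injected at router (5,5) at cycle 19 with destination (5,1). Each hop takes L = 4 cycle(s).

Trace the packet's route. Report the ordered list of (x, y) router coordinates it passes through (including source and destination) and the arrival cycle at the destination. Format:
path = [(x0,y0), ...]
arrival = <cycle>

path = [(5,5), (5,4), (5,3), (5,2), (5,1)]
arrival = 35

[0] x=5 y=5 t=19
[1] x=5 y=4 t=23 →S
[2] x=5 y=3 t=27 →S
[3] x=5 y=2 t=31 →S
[4] x=5 y=1 t=35 →S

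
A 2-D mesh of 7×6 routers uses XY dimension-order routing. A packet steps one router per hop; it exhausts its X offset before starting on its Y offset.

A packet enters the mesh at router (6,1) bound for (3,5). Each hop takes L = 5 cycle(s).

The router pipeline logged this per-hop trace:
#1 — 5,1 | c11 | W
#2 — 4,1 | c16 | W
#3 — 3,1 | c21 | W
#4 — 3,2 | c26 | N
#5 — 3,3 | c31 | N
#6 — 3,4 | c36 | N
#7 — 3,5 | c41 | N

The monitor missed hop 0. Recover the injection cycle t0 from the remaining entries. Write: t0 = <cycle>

At hop 1 the cycle is 11; in general cyc_k = t0 + kL.
t0 = cyc[1] − L = 11 − 5 = 6.

t0 = 6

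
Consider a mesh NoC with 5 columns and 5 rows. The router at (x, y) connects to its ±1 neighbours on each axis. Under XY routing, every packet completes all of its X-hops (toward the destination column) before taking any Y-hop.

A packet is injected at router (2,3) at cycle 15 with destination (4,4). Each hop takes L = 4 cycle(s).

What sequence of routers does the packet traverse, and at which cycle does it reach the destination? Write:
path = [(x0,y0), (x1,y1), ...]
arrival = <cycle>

path = [(2,3), (3,3), (4,3), (4,4)]
arrival = 27

hop 0: (2,3) @ cyc 15
hop 1: (3,3) @ cyc 19  [E]
hop 2: (4,3) @ cyc 23  [E]
hop 3: (4,4) @ cyc 27  [N]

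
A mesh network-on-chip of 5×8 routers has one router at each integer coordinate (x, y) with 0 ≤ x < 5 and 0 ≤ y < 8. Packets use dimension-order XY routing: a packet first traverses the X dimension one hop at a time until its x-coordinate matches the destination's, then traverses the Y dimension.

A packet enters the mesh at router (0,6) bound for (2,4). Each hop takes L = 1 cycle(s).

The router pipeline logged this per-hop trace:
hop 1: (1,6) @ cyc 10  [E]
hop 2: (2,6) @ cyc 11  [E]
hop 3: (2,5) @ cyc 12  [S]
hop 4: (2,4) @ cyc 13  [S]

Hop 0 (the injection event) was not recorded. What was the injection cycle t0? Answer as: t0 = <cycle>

Hop 1 reached at cycle 10; hop k is at t0 + k·L.
Subtract one hop: t0 = 10 − 1 = 9.

t0 = 9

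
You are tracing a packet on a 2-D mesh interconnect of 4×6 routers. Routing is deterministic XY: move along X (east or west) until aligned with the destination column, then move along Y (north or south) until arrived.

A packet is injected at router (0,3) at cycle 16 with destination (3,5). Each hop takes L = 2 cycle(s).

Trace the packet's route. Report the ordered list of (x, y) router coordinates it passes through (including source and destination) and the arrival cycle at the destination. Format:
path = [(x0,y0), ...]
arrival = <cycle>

t=16: at (0,3)
t=18: at (1,3) after E
t=20: at (2,3) after E
t=22: at (3,3) after E
t=24: at (3,4) after N
t=26: at (3,5) after N

path = [(0,3), (1,3), (2,3), (3,3), (3,4), (3,5)]
arrival = 26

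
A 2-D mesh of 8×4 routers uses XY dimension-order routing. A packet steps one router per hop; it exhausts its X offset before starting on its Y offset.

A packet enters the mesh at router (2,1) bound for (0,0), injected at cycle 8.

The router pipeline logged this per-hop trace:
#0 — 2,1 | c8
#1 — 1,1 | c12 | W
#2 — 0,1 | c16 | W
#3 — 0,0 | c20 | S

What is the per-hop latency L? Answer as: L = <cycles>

Between hops 0 and 1 the cycle counter advances 12 − 8 = 4.
That increment is L by definition: L = 4.

L = 4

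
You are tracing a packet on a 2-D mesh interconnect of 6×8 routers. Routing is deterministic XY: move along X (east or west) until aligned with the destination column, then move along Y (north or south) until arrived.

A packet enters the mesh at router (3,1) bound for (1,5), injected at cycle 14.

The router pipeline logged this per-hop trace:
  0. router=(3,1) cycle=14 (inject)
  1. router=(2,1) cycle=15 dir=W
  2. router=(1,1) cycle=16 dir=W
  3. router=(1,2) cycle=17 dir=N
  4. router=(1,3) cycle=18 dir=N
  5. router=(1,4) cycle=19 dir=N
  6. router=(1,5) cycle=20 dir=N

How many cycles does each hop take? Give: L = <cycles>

L = 1

From hop 0 (14) to hop 1 (15): +1 cycles.
Each hop adds L, hence L = 1.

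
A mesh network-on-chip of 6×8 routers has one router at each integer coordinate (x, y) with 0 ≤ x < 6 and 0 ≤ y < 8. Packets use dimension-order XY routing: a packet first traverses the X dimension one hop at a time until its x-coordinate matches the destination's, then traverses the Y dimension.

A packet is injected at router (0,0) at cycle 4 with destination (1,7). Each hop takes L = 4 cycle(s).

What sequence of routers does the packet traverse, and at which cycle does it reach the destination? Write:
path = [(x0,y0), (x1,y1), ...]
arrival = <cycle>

hop 0: (0,0) @ cyc 4
hop 1: (1,0) @ cyc 8  [E]
hop 2: (1,1) @ cyc 12  [N]
hop 3: (1,2) @ cyc 16  [N]
hop 4: (1,3) @ cyc 20  [N]
hop 5: (1,4) @ cyc 24  [N]
hop 6: (1,5) @ cyc 28  [N]
hop 7: (1,6) @ cyc 32  [N]
hop 8: (1,7) @ cyc 36  [N]

path = [(0,0), (1,0), (1,1), (1,2), (1,3), (1,4), (1,5), (1,6), (1,7)]
arrival = 36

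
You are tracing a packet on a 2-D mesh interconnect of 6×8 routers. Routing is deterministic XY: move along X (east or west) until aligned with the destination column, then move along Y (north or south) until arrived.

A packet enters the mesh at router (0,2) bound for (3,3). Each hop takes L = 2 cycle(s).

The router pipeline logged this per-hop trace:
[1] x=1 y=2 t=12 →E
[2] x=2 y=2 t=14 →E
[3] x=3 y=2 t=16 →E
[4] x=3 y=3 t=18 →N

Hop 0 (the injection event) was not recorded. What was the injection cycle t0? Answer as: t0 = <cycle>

t0 = 10

At hop 1 the cycle is 12; in general cyc_k = t0 + kL.
t0 = cyc[1] − L = 12 − 2 = 10.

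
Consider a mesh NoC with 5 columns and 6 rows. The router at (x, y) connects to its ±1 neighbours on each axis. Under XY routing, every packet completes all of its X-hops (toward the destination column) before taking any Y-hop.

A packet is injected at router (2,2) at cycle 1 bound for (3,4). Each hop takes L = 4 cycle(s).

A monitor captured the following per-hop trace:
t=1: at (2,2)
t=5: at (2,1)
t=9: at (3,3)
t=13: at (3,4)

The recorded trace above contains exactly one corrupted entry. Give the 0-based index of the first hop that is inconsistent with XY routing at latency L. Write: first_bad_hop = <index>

hop 1: step (+0,-1), +4 cyc — BAD: Y-move but x=2≠3

first_bad_hop = 1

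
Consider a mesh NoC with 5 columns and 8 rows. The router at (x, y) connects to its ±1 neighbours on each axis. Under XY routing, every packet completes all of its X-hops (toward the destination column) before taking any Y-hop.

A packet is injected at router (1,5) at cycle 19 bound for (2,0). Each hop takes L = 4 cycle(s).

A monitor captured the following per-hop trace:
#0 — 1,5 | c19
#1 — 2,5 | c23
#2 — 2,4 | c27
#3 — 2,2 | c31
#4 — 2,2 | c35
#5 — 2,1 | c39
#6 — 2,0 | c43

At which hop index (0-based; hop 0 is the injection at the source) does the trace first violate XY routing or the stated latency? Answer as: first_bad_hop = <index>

first_bad_hop = 3

hop 1: step (+1,+0), +4 cyc — ok
hop 2: step (+0,-1), +4 cyc — ok
hop 3: step (+0,-2), +4 cyc — BAD: non-unit step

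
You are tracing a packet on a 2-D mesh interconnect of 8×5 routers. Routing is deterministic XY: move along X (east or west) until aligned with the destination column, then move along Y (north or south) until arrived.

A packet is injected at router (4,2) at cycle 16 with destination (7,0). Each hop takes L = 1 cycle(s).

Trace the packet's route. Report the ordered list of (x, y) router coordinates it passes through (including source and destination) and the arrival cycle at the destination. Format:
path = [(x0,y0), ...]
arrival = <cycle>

  0. router=(4,2) cycle=16 (inject)
  1. router=(5,2) cycle=17 dir=E
  2. router=(6,2) cycle=18 dir=E
  3. router=(7,2) cycle=19 dir=E
  4. router=(7,1) cycle=20 dir=S
  5. router=(7,0) cycle=21 dir=S

path = [(4,2), (5,2), (6,2), (7,2), (7,1), (7,0)]
arrival = 21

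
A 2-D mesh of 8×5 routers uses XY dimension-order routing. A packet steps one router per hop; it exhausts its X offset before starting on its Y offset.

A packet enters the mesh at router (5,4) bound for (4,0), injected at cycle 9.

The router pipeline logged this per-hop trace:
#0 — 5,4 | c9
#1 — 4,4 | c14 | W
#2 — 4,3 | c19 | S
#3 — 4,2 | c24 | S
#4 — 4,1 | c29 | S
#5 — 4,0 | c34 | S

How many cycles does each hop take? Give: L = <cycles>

From hop 0 (9) to hop 1 (14): +5 cycles.
One hop costs L cycles, so L = 5.

L = 5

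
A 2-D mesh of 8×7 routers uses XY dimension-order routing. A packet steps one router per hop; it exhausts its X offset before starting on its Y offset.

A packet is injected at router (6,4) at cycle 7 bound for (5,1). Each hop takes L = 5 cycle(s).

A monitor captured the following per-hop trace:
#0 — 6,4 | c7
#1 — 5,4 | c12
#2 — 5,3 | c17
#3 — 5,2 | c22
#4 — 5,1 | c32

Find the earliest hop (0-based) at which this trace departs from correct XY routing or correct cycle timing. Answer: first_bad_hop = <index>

check 1→ d=(-1,0) cyc+5: ok
check 2→ d=(0,-1) cyc+5: ok
check 3→ d=(0,-1) cyc+5: ok
check 4→ d=(0,-1) cyc+10: BAD: Δcyc=10≠L

first_bad_hop = 4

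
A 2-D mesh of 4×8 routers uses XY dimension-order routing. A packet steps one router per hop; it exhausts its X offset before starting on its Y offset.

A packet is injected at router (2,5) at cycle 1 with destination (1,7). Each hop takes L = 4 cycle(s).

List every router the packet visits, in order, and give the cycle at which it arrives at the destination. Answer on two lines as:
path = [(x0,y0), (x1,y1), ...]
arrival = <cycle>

path = [(2,5), (1,5), (1,6), (1,7)]
arrival = 13

#0 — 2,5 | c1
#1 — 1,5 | c5 | W
#2 — 1,6 | c9 | N
#3 — 1,7 | c13 | N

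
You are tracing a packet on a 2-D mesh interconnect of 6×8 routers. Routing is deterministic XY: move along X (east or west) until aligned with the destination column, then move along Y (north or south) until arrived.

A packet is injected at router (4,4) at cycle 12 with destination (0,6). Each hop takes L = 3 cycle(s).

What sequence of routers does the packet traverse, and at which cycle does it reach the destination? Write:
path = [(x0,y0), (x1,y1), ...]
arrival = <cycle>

path = [(4,4), (3,4), (2,4), (1,4), (0,4), (0,5), (0,6)]
arrival = 30

  0. router=(4,4) cycle=12 (inject)
  1. router=(3,4) cycle=15 dir=W
  2. router=(2,4) cycle=18 dir=W
  3. router=(1,4) cycle=21 dir=W
  4. router=(0,4) cycle=24 dir=W
  5. router=(0,5) cycle=27 dir=N
  6. router=(0,6) cycle=30 dir=N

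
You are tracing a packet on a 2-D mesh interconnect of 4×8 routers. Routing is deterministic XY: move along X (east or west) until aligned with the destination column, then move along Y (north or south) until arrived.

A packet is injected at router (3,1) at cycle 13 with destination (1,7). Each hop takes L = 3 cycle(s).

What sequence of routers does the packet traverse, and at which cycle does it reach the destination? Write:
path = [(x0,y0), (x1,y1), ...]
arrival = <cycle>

path = [(3,1), (2,1), (1,1), (1,2), (1,3), (1,4), (1,5), (1,6), (1,7)]
arrival = 37

hop 0: (3,1) @ cyc 13
hop 1: (2,1) @ cyc 16  [W]
hop 2: (1,1) @ cyc 19  [W]
hop 3: (1,2) @ cyc 22  [N]
hop 4: (1,3) @ cyc 25  [N]
hop 5: (1,4) @ cyc 28  [N]
hop 6: (1,5) @ cyc 31  [N]
hop 7: (1,6) @ cyc 34  [N]
hop 8: (1,7) @ cyc 37  [N]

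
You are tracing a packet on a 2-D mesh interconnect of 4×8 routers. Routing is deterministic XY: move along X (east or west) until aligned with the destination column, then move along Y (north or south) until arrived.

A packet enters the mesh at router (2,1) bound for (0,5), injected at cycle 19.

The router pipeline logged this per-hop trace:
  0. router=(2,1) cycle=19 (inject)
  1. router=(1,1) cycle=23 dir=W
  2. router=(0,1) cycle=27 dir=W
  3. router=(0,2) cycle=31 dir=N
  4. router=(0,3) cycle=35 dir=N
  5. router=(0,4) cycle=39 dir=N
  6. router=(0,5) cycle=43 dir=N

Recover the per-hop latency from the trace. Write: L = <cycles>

Δcyc across hop 0→1: 23 − 19 = 4.
Per-hop latency L = Δcyc = 4.

L = 4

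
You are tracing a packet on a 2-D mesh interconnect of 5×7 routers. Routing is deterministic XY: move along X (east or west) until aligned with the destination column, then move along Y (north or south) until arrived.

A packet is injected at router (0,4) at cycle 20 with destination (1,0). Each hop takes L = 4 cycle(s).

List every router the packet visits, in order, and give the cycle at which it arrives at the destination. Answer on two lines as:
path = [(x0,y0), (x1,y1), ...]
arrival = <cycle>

path = [(0,4), (1,4), (1,3), (1,2), (1,1), (1,0)]
arrival = 40

hop 0: (0,4) @ cyc 20
hop 1: (1,4) @ cyc 24  [E]
hop 2: (1,3) @ cyc 28  [S]
hop 3: (1,2) @ cyc 32  [S]
hop 4: (1,1) @ cyc 36  [S]
hop 5: (1,0) @ cyc 40  [S]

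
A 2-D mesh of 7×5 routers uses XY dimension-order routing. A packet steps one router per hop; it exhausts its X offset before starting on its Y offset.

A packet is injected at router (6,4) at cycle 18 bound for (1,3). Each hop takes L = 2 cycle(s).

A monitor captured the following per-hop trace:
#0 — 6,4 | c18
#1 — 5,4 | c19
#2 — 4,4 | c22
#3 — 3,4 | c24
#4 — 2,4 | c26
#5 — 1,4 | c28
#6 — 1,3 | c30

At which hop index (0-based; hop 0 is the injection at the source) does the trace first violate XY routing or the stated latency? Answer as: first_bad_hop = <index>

first_bad_hop = 1

hop 1: step (-1,+0), +1 cyc — BAD: Δcyc=1≠L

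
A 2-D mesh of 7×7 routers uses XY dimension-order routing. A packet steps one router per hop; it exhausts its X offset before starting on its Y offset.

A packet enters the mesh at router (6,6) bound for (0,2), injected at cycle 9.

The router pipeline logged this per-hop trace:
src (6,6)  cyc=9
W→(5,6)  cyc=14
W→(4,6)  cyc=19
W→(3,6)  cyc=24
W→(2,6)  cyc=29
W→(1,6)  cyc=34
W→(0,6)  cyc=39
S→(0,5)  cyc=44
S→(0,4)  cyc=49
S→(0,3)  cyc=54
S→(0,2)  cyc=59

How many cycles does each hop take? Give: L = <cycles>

L = 5

cyc[1] − cyc[0] = 14 − 9 = 5.
Each hop adds L, hence L = 5.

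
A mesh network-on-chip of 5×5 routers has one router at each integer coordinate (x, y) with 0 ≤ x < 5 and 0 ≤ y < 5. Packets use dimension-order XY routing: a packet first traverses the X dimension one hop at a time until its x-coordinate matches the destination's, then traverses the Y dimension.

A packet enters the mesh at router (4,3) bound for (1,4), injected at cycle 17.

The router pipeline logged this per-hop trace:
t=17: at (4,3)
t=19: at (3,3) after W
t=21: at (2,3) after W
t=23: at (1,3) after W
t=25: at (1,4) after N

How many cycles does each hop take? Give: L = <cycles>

Between hops 0 and 1 the cycle counter advances 19 − 17 = 2.
One hop costs L cycles, so L = 2.

L = 2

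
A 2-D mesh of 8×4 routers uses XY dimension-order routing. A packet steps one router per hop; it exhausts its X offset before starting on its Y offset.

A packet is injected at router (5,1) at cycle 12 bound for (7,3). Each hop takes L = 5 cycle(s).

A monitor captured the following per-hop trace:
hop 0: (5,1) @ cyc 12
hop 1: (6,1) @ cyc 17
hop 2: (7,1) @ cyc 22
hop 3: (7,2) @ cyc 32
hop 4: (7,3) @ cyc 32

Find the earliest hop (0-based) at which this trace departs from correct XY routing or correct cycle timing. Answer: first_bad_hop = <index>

check 1→ d=(1,0) cyc+5: ok
check 2→ d=(1,0) cyc+5: ok
check 3→ d=(0,1) cyc+10: BAD: Δcyc=10≠L

first_bad_hop = 3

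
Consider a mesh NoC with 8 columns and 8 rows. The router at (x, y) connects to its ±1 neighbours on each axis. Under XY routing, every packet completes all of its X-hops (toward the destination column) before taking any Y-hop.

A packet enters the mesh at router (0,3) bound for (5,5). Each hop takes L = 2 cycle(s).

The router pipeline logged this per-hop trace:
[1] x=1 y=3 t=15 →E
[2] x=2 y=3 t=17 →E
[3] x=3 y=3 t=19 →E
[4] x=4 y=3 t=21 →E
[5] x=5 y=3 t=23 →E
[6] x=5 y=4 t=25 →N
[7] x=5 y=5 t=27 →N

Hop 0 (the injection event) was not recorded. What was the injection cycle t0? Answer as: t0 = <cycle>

t0 = 13

Hop 1 reached at cycle 15; hop k is at t0 + k·L.
Therefore t0 = 15 − L = 13.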